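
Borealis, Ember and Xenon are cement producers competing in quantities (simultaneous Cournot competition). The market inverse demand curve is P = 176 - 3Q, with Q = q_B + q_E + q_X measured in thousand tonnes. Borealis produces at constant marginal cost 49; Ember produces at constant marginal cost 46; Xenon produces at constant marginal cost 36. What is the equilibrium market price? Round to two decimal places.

76.75

Borealis's profit: π_B = (176 - 3Q)q_B - (49q_B). Setting ∂π_B/∂q_B = 0: 127 - 6q_B - 3(q_E + q_X) = 0.
Ember's profit: π_E = (176 - 3Q)q_E - (46q_E). Setting ∂π_E/∂q_E = 0: 130 - 6q_E - 3(q_B + q_X) = 0.
Xenon's first-order condition: 140 - 6q_X - 3(q_B + q_E) = 0.
Adding the 3 conditions: 397 − 6Q − 6Q = 0, i.e. Q = 397/12.
Back-substituting: q_B = (127 − 397/4)/3 = 37/4, q_E = (130 − 397/4)/3 = 41/4, q_X = (140 − 397/4)/3 = 163/12.
Total output Q = 397/12, so price P = 176 - 3·(397/12) = 307/4.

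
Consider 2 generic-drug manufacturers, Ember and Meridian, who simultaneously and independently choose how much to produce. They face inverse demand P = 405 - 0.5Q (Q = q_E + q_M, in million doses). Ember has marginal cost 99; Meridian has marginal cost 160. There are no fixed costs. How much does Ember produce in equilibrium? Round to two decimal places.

244.67

Ember's profit: π_E = (405 - 0.5Q)q_E - (99q_E). Setting ∂π_E/∂q_E = 0: 306 - q_E - (1/2)(q_M) = 0.
Meridian's first-order condition: 245 - q_M - (1/2)(q_E) = 0.
So q_E = (306 - (1/2)q_M) and q_M = (245 - (1/2)q_E).
Substituting one into the other gives q_E = 734/3 and q_M = 368/3.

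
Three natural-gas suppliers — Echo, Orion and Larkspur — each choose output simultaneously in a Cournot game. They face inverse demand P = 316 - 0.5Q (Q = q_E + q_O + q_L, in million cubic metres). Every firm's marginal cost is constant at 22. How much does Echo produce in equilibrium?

147

Each firm earns π_i = (316 - 0.5Q)q_i - 22q_i.
First-order condition (treating rivals' output as given): 294 - q_i - (1/2)·Σ_{j≠i} q_j = 0.
With identical firms every q_j equals q_i, so Σ_{j≠i} q_j = 2q_i and 294 = 2q_i, giving q_i = 147.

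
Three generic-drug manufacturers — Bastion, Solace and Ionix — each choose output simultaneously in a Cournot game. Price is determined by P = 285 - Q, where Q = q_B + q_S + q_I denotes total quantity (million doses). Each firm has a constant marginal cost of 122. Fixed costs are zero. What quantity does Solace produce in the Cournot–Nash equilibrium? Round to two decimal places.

40.75

Each firm earns π_i = (285 - Q)q_i - 122q_i.
Setting ∂π_i/∂q_i = 0 with rivals' quantities fixed: 163 - 2q_i - Σ_{j≠i} q_j = 0.
With identical firms every q_j equals q_i, so Σ_{j≠i} q_j = 2q_i and 163 = 4q_i, giving q_i = 163/4.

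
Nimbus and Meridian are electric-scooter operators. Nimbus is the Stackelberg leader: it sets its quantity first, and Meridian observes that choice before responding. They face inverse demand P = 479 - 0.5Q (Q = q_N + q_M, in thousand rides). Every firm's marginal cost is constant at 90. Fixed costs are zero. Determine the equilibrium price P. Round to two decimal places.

Solve by backward induction. Given q_N, the follower Meridian maximises π_M = (479 - (1/2)q_N - (1/2)q_M)q_M - 90q_M.
Follower FOC: 389 - (1/2)q_N - q_M = 0, so q_M(q_N) = (389 - (1/2)q_N).
Nimbus substitutes q_M(q_N) into its own profit: π_N = q_N(479 - (1/2)q_N - (389 - (1/2)q_N)/2) - 90q_N = (569/2 - (1/4)q_N)q_N - 90q_N.
Leader FOC: 389/2 - (1/2)q_N = 0, so q_N = 389.
Then q_M = (389 - (1/2)·389) = 389/2.
Total output Q = 1167/2, so price P = 479 - (1/2)·(1167/2) = 749/4.

187.25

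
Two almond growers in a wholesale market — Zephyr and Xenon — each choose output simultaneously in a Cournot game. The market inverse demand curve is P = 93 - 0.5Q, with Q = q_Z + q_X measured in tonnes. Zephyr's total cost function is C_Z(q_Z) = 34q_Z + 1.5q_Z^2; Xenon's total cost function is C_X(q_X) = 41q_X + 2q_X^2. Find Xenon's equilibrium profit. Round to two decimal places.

204.21

Zephyr's profit: π_Z = (93 - 0.5Q)q_Z - (34q_Z + (3/2)q_Z²). Setting ∂π_Z/∂q_Z = 0: 59 - 4q_Z - (1/2)(q_X) = 0.
Xenon's profit: π_X = (93 - 0.5Q)q_X - (41q_X + 2q_X²). Setting ∂π_X/∂q_X = 0: 52 - 5q_X - (1/2)(q_Z) = 0.
So q_Z = (59 - (1/2)q_X)/4 and q_X = (52 - (1/2)q_Z)/5.
Substituting one into the other gives q_Z = 1076/79 and q_X = 714/79.
Price P = 93 - (1/2)·(1790/79) = 81.6709.
Xenon's profit: 81.6709·(714/79) - 41·(714/79) - 2(714/79)² = 204.2125.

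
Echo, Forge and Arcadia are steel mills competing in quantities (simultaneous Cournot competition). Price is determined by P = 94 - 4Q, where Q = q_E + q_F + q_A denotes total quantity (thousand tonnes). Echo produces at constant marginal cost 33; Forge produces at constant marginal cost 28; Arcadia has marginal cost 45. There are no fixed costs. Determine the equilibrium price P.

Echo's profit: π_E = (94 - 4Q)q_E - (33q_E). Setting ∂π_E/∂q_E = 0: 61 - 8q_E - 4(q_F + q_A) = 0.
Forge's first-order condition: 66 - 8q_F - 4(q_E + q_A) = 0.
Arcadia's first-order condition: 49 - 8q_A - 4(q_E + q_F) = 0.
Adding the 3 first-order conditions: 176 − 16Q = 0, so Q = 11.
Back-substituting: q_E = (61 − 44)/4 = 17/4, q_F = (66 − 44)/4 = 11/2, q_A = (49 − 44)/4 = 5/4.
Total output Q = 11, so price P = 94 - 4·11 = 50.

50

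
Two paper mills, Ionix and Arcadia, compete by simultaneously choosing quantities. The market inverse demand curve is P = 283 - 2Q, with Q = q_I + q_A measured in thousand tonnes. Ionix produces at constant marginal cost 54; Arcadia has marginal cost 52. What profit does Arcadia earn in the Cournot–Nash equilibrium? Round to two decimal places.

3016.06

Ionix's profit: π_I = (283 - 2Q)q_I - (54q_I). Setting ∂π_I/∂q_I = 0: 229 - 4q_I - 2(q_A) = 0.
Arcadia's first-order condition: 231 - 4q_A - 2(q_I) = 0.
So q_I = (229 - 2q_A)/4 and q_A = (231 - 2q_I)/4.
Solving the pair: q_I = 227/6, q_A = 233/6.
Price P = 283 - 2·(230/3) = 389/3.
Arcadia's profit: (389/3 - 52)·(233/6) = 3016.0556.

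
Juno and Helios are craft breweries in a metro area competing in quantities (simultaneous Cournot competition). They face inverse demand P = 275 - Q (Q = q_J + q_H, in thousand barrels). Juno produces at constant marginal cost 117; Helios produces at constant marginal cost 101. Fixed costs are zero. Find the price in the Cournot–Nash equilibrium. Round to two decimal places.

164.33

Juno's profit: π_J = (275 - Q)q_J - (117q_J). Setting ∂π_J/∂q_J = 0: 158 - 2q_J - (q_H) = 0.
Helios's profit: π_H = (275 - Q)q_H - (101q_H). Setting ∂π_H/∂q_H = 0: 174 - 2q_H - (q_J) = 0.
Rearranging gives the reaction functions q_J = (158 - q_H)/2 and q_H = (174 - q_J)/2.
Solving the pair: q_J = 142/3, q_H = 190/3.
Total output Q = 332/3, so price P = 275 - 332/3 = 493/3.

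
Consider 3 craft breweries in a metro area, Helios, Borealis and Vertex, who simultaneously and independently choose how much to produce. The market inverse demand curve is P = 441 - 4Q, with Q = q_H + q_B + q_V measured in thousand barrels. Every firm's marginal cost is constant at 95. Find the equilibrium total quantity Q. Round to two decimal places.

64.88

A representative firm's profit is π_i = q_i(441 - 4Q) - 95q_i.
Setting ∂π_i/∂q_i = 0 with rivals' quantities fixed: 346 - 8q_i - 4·Σ_{j≠i} q_j = 0.
By symmetry each firm produces the same amount; substituting Σ_{j≠i} q_j = 2q_i yields q_i = 346/16 = 173/8.
Total output Q = 173/8 + 173/8 + 173/8 = 519/8.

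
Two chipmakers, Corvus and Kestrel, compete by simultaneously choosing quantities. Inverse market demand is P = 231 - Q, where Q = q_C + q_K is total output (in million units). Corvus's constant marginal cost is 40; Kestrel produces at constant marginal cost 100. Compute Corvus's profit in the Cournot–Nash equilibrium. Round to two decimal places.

Corvus's profit: π_C = (231 - Q)q_C - (40q_C). Setting ∂π_C/∂q_C = 0: 191 - 2q_C - (q_K) = 0.
Kestrel's profit: π_K = (231 - Q)q_K - (100q_K). Setting ∂π_K/∂q_K = 0: 131 - 2q_K - (q_C) = 0.
Rearranging gives the reaction functions q_C = (191 - q_K)/2 and q_K = (131 - q_C)/2.
Substituting one into the other gives q_C = 251/3 and q_K = 71/3.
Price P = 231 - 322/3 = 371/3.
Corvus's profit: (371/3 - 40)·(251/3) = 7000.1111.

7000.11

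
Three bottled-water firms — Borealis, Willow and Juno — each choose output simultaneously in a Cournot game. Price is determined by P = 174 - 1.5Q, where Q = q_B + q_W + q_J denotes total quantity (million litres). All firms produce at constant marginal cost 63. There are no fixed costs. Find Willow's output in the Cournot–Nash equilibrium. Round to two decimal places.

A representative firm's profit is π_i = q_i(174 - 1.5Q) - 63q_i.
First-order condition (treating rivals' output as given): 111 - 3q_i - (3/2)·Σ_{j≠i} q_j = 0.
By symmetry each firm produces the same amount; substituting Σ_{j≠i} q_j = 2q_i yields q_i = 111/6 = 37/2.

18.50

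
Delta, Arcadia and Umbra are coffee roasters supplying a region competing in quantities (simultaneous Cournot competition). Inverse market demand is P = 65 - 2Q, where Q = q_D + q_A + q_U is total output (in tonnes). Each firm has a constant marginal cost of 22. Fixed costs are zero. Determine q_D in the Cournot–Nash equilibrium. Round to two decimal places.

5.38

A representative firm's profit is π_i = q_i(65 - 2Q) - 22q_i.
First-order condition (treating rivals' output as given): 43 - 4q_i - 2·Σ_{j≠i} q_j = 0.
By symmetry each firm produces the same amount; substituting Σ_{j≠i} q_j = 2q_i yields q_i = 43/8.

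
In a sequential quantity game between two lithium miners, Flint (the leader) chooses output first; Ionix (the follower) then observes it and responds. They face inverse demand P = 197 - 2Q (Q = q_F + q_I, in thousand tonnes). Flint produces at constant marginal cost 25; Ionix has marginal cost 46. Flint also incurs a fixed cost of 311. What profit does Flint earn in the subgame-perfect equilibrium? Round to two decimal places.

The follower Ionix best-responds to any q_F: π_I = (197 - 2Q)q_I - 46q_I.
Follower FOC: 151 - 2q_F - 4q_I = 0, so q_I(q_F) = (151 - 2q_F)/4.
Flint substitutes q_I(q_F) into its own profit: π_F = q_F(197 - 2q_F - (151 - 2q_F)/2) - 25q_F = (243/2 - q_F)q_F - 25q_F.
The leader's first-order condition 193/2 - 2q_F = 0 yields q_F = 193/4.
Then q_I = (151 - 2·(193/4))/4 = 109/8.
Price P = 197 - 2·(495/8) = 293/4.
Flint's profit: (293/4 - 25)·(193/4) - 311 = 2017.0625.

2017.06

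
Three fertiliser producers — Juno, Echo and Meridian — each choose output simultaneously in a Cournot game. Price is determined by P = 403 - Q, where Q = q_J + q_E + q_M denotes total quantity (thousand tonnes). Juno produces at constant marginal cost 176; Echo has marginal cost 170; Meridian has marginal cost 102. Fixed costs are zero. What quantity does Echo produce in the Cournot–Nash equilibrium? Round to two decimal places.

Juno's profit: π_J = (403 - Q)q_J - (176q_J). Setting ∂π_J/∂q_J = 0: 227 - 2q_J - (q_E + q_M) = 0.
Echo's profit: π_E = (403 - Q)q_E - (170q_E). Setting ∂π_E/∂q_E = 0: 233 - 2q_E - (q_J + q_M) = 0.
Meridian's first-order condition: 301 - 2q_M - (q_J + q_E) = 0.
Summing all 3 equations gives 761 − 4Q = 0, hence Q = 761/4.
Back-substituting: q_J = (227 − 761/4) = 147/4, q_E = (233 − 761/4) = 171/4, q_M = (301 − 761/4) = 443/4.

42.75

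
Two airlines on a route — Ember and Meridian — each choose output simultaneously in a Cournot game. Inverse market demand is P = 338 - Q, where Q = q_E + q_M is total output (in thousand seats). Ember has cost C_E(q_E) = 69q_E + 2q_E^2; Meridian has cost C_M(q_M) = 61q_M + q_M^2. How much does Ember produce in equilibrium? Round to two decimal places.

Ember's profit: π_E = (338 - Q)q_E - (69q_E + 2q_E²). Setting ∂π_E/∂q_E = 0: 269 - 6q_E - (q_M) = 0.
Meridian's profit: π_M = (338 - Q)q_M - (61q_M + q_M²). Setting ∂π_M/∂q_M = 0: 277 - 4q_M - (q_E) = 0.
Rearranging gives the reaction functions q_E = (269 - q_M)/6 and q_M = (277 - q_E)/4.
Substituting one into the other gives q_E = 799/23 and q_M = 1393/23.

34.74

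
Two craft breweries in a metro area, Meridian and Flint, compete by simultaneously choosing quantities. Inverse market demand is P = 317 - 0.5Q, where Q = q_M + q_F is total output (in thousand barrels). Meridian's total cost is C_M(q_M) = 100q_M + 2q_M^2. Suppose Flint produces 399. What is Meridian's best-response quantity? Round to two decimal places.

With the rival's output fixed at 399, Meridian's profit is π_M = (317 - (1/2)·399 - (1/2)q_M)q_M - (100q_M + 2q_M²) = (235/2 - (1/2)q_M)q_M - (100q_M + 2q_M²).
∂π_M/∂q_M = 35/2 - 5q_M = 0, so q_M = 7/2.

3.50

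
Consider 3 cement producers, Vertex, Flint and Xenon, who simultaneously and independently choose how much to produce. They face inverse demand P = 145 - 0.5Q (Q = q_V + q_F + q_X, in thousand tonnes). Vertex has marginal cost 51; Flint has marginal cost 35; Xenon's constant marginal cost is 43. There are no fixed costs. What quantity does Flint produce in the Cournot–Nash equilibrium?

67

Vertex's profit: π_V = (145 - 0.5Q)q_V - (51q_V). Setting ∂π_V/∂q_V = 0: 94 - q_V - (1/2)(q_F + q_X) = 0.
Flint's profit: π_F = (145 - 0.5Q)q_F - (35q_F). Setting ∂π_F/∂q_F = 0: 110 - q_F - (1/2)(q_V + q_X) = 0.
Xenon's first-order condition: 102 - q_X - (1/2)(q_V + q_F) = 0.
Adding the 3 conditions: 306 − Q − Q = 0, i.e. Q = 153.
Back-substituting: q_V = (94 − 153/2)/(1/2) = 35, q_F = (110 − 153/2)/(1/2) = 67, q_X = (102 − 153/2)/(1/2) = 51.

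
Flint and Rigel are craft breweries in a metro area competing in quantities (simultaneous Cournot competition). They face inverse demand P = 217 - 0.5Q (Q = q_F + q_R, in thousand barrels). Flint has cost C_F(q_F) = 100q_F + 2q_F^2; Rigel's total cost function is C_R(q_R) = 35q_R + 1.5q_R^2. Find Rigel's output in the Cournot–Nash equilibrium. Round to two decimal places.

Flint's profit: π_F = (217 - 0.5Q)q_F - (100q_F + 2q_F²). Setting ∂π_F/∂q_F = 0: 117 - 5q_F - (1/2)(q_R) = 0.
Rigel's first-order condition: 182 - 4q_R - (1/2)(q_F) = 0.
Rearranging gives the reaction functions q_F = (117 - (1/2)q_R)/5 and q_R = (182 - (1/2)q_F)/4.
Substituting one into the other gives q_F = 1508/79 and q_R = 43.1139.

43.11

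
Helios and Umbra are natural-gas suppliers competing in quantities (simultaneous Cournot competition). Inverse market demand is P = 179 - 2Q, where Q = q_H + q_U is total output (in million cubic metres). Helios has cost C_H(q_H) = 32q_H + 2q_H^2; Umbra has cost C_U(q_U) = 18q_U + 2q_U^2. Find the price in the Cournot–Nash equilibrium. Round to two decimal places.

117.40

Helios's profit: π_H = (179 - 2Q)q_H - (32q_H + 2q_H²). Setting ∂π_H/∂q_H = 0: 147 - 8q_H - 2(q_U) = 0.
Umbra's profit: π_U = (179 - 2Q)q_U - (18q_U + 2q_U²). Setting ∂π_U/∂q_U = 0: 161 - 8q_U - 2(q_H) = 0.
Best responses: q_H = (147 - 2q_U)/8, q_U = (161 - 2q_H)/8.
Substituting one into the other gives q_H = 427/30 and q_U = 497/30.
Total output Q = 154/5, so price P = 179 - 2·(154/5) = 587/5.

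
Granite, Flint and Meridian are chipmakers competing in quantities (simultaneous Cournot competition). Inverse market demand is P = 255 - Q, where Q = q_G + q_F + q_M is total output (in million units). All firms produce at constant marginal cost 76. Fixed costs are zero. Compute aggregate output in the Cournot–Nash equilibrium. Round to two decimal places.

A representative firm's profit is π_i = q_i(255 - Q) - 76q_i.
Setting ∂π_i/∂q_i = 0 with rivals' quantities fixed: 179 - 2q_i - Σ_{j≠i} q_j = 0.
With identical firms every q_j equals q_i, so Σ_{j≠i} q_j = 2q_i and 179 = 4q_i, giving q_i = 179/4.
Total output Q = 179/4 + 179/4 + 179/4 = 537/4.

134.25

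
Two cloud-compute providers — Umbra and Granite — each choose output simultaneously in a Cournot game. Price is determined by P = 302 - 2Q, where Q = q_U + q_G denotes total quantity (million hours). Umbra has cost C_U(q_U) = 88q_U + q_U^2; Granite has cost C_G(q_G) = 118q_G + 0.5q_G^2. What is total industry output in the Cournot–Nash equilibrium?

53

Umbra's profit: π_U = (302 - 2Q)q_U - (88q_U + q_U²). Setting ∂π_U/∂q_U = 0: 214 - 6q_U - 2(q_G) = 0.
Granite's profit: π_G = (302 - 2Q)q_G - (118q_G + (1/2)q_G²). Setting ∂π_G/∂q_G = 0: 184 - 5q_G - 2(q_U) = 0.
Rearranging gives the reaction functions q_U = (214 - 2q_G)/6 and q_G = (184 - 2q_U)/5.
Solving the pair: q_U = 27, q_G = 26.
Total output Q = 27 + 26 = 53.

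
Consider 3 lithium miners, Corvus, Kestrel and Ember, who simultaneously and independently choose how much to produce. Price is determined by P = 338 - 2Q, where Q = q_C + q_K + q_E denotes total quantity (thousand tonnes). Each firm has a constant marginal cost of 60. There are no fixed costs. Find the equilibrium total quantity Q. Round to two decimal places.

A representative firm's profit is π_i = q_i(338 - 2Q) - 60q_i.
First-order condition (treating rivals' output as given): 278 - 4q_i - 2·Σ_{j≠i} q_j = 0.
By symmetry each firm produces the same amount; substituting Σ_{j≠i} q_j = 2q_i yields q_i = 278/8 = 139/4.
Total output Q = 139/4 + 139/4 + 139/4 = 417/4.

104.25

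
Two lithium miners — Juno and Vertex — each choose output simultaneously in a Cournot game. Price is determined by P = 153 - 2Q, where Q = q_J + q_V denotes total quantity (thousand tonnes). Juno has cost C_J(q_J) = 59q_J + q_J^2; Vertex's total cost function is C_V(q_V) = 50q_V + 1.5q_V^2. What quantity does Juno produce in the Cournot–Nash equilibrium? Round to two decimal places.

11.89

Juno's profit: π_J = (153 - 2Q)q_J - (59q_J + q_J²). Setting ∂π_J/∂q_J = 0: 94 - 6q_J - 2(q_V) = 0.
Vertex's first-order condition: 103 - 7q_V - 2(q_J) = 0.
Best responses: q_J = (94 - 2q_V)/6, q_V = (103 - 2q_J)/7.
Solving the pair: q_J = 226/19, q_V = 215/19.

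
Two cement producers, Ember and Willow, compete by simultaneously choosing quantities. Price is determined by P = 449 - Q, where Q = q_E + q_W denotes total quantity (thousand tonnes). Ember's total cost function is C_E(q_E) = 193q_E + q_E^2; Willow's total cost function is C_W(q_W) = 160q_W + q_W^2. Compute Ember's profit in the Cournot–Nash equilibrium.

Ember's profit: π_E = (449 - Q)q_E - (193q_E + q_E²). Setting ∂π_E/∂q_E = 0: 256 - 4q_E - (q_W) = 0.
Willow's first-order condition: 289 - 4q_W - (q_E) = 0.
Rearranging gives the reaction functions q_E = (256 - q_W)/4 and q_W = (289 - q_E)/4.
Solving the pair: q_E = 49, q_W = 60.
Price P = 449 - 109 = 340.
Ember's profit: 340·49 - 193·49 - 49² = 4802.

4802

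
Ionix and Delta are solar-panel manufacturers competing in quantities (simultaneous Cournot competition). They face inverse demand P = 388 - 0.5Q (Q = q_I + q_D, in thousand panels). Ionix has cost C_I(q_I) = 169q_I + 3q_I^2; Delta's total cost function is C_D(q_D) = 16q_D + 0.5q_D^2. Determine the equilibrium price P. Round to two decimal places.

Ionix's profit: π_I = (388 - 0.5Q)q_I - (169q_I + 3q_I²). Setting ∂π_I/∂q_I = 0: 219 - 7q_I - (1/2)(q_D) = 0.
Delta's profit: π_D = (388 - 0.5Q)q_D - (16q_D + (1/2)q_D²). Setting ∂π_D/∂q_D = 0: 372 - 2q_D - (1/2)(q_I) = 0.
Best responses: q_I = (219 - (1/2)q_D)/7, q_D = (372 - (1/2)q_I)/2.
Solving the pair: q_I = 1008/55, q_D = 181.4182.
Total output Q = 199.7455, so price P = 388 - (1/2)·199.7455 = 288.1273.

288.13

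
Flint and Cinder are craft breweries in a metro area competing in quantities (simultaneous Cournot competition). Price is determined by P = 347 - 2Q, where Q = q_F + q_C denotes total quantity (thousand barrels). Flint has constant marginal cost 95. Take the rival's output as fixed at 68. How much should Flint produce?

With the rival's output fixed at 68, Flint's profit is π_F = (347 - 2·68 - 2q_F)q_F - (95q_F) = (211 - 2q_F)q_F - (95q_F).
∂π_F/∂q_F = 116 - 4q_F = 0, so q_F = 29.

29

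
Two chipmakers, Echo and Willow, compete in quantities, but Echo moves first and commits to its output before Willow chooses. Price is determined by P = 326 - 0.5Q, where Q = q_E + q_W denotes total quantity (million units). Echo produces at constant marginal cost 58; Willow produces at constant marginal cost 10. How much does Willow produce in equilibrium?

206

The follower Willow best-responds to any q_E: π_W = (326 - 0.5Q)q_W - 10q_W.
Setting the follower's marginal profit to zero, 316 - (1/2)q_E - q_W = 0, i.e. q_W = (316 - (1/2)q_E).
Echo substitutes q_W(q_E) into its own profit: π_E = q_E(326 - (1/2)q_E - (316 - (1/2)q_E)/2) - 58q_E = (168 - (1/4)q_E)q_E - 58q_E.
The leader's first-order condition 110 - (1/2)q_E = 0 yields q_E = 220.
Then q_W = (316 - (1/2)·220) = 206.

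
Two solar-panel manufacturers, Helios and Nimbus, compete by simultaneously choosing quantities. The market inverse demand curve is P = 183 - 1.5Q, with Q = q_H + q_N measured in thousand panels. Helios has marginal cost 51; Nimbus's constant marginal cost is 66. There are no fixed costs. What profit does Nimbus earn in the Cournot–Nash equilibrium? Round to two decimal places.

770.67

Helios's profit: π_H = (183 - 1.5Q)q_H - (51q_H). Setting ∂π_H/∂q_H = 0: 132 - 3q_H - (3/2)(q_N) = 0.
Nimbus's first-order condition: 117 - 3q_N - (3/2)(q_H) = 0.
So q_H = (132 - (3/2)q_N)/3 and q_N = (117 - (3/2)q_H)/3.
Substituting one into the other gives q_H = 98/3 and q_N = 68/3.
Price P = 183 - (3/2)·(166/3) = 100.
Nimbus's profit: (100 - 66)·(68/3) = 770.6667.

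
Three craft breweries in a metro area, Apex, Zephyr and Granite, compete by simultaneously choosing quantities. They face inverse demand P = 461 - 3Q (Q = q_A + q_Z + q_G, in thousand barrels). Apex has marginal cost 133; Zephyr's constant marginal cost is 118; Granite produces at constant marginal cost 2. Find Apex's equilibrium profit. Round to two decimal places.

690.08

Apex's profit: π_A = (461 - 3Q)q_A - (133q_A). Setting ∂π_A/∂q_A = 0: 328 - 6q_A - 3(q_Z + q_G) = 0.
Zephyr's first-order condition: 343 - 6q_Z - 3(q_A + q_G) = 0.
Granite's profit: π_G = (461 - 3Q)q_G - (2q_G). Setting ∂π_G/∂q_G = 0: 459 - 6q_G - 3(q_A + q_Z) = 0.
Adding the 3 conditions: 1130 − 6Q − 6Q = 0, i.e. Q = 565/6.
Back-substituting: q_A = (328 − 565/2)/3 = 91/6, q_Z = (343 − 565/2)/3 = 121/6, q_G = (459 − 565/2)/3 = 353/6.
Price P = 461 - 3·(565/6) = 357/2.
Apex's profit: (357/2 - 133)·(91/6) = 690.0833.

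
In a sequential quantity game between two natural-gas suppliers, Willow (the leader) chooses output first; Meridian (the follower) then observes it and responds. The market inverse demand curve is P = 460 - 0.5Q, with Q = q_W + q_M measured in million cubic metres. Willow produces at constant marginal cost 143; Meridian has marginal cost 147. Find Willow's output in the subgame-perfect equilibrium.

Solve by backward induction. Given q_W, the follower Meridian maximises π_M = (460 - (1/2)q_W - (1/2)q_M)q_M - 147q_M.
∂π_M/∂q_M = 313 - (1/2)q_W - q_M = 0 gives the reaction function q_M = (313 - (1/2)q_W).
Willow substitutes q_M(q_W) into its own profit: π_W = q_W(460 - (1/2)q_W - (313 - (1/2)q_W)/2) - 143q_W = (607/2 - (1/4)q_W)q_W - 143q_W.
Maximising: ∂π_W/∂q_W = 321/2 - (1/2)q_W = 0, giving q_W = 321.
Then q_M = (313 - (1/2)·321) = 305/2.

321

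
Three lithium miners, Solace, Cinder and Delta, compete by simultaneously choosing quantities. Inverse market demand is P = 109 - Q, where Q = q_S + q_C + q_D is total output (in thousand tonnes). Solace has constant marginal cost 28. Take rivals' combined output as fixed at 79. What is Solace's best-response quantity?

With rivals' combined output fixed at 79, Solace's profit is π_S = (109 - 79 - q_S)q_S - (28q_S) = (30 - q_S)q_S - (28q_S).
∂π_S/∂q_S = 2 - 2q_S = 0, so q_S = 1.

1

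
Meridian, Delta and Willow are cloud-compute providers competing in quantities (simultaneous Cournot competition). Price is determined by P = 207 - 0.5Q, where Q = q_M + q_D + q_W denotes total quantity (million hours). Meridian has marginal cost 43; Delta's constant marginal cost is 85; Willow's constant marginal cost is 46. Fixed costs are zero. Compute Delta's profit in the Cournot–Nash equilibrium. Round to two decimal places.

Meridian's profit: π_M = (207 - 0.5Q)q_M - (43q_M). Setting ∂π_M/∂q_M = 0: 164 - q_M - (1/2)(q_D + q_W) = 0.
Delta's profit: π_D = (207 - 0.5Q)q_D - (85q_D). Setting ∂π_D/∂q_D = 0: 122 - q_D - (1/2)(q_M + q_W) = 0.
Willow's profit: π_W = (207 - 0.5Q)q_W - (46q_W). Setting ∂π_W/∂q_W = 0: 161 - q_W - (1/2)(q_M + q_D) = 0.
Summing all 3 equations gives 447 − 2Q = 0, hence Q = 447/2.
Back-substituting: q_M = (164 − 447/4)/(1/2) = 209/2, q_D = (122 − 447/4)/(1/2) = 41/2, q_W = (161 − 447/4)/(1/2) = 197/2.
Price P = 207 - (1/2)·(447/2) = 381/4.
Delta's profit: (381/4 - 85)·(41/2) = 1681/8.

210.13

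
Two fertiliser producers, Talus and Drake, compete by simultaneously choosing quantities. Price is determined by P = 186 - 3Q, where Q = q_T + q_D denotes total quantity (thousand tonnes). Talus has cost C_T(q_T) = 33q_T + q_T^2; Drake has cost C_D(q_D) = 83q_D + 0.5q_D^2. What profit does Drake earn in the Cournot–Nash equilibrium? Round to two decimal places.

211.09

Talus's profit: π_T = (186 - 3Q)q_T - (33q_T + q_T²). Setting ∂π_T/∂q_T = 0: 153 - 8q_T - 3(q_D) = 0.
Drake's first-order condition: 103 - 7q_D - 3(q_T) = 0.
Rearranging gives the reaction functions q_T = (153 - 3q_D)/8 and q_D = (103 - 3q_T)/7.
Substituting one into the other gives q_T = 762/47 and q_D = 365/47.
Price P = 186 - 3·(1127/47) = 114.0638.
Drake's profit: 114.0638·(365/47) - 83·(365/47) - (1/2)(365/47)² = 211.0853.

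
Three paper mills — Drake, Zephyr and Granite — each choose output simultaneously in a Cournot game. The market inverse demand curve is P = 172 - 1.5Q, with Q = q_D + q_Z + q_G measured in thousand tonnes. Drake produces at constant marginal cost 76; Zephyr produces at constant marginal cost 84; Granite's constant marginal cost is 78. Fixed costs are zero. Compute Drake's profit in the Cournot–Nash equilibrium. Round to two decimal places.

Drake's profit: π_D = (172 - 1.5Q)q_D - (76q_D). Setting ∂π_D/∂q_D = 0: 96 - 3q_D - (3/2)(q_Z + q_G) = 0.
Zephyr's first-order condition: 88 - 3q_Z - (3/2)(q_D + q_G) = 0.
Granite's first-order condition: 94 - 3q_G - (3/2)(q_D + q_Z) = 0.
Summing all 3 equations gives 278 − 6Q = 0, hence Q = 139/3.
Back-substituting: q_D = (96 − 139/2)/(3/2) = 53/3, q_Z = (88 − 139/2)/(3/2) = 37/3, q_G = (94 − 139/2)/(3/2) = 49/3.
Price P = 172 - (3/2)·(139/3) = 205/2.
Drake's profit: (205/2 - 76)·(53/3) = 468.1667.

468.17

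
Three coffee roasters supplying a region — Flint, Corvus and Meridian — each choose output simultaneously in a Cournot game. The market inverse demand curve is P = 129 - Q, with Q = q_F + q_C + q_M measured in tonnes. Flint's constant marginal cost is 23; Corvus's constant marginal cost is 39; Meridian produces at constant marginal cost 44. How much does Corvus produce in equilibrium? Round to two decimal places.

19.75

Flint's profit: π_F = (129 - Q)q_F - (23q_F). Setting ∂π_F/∂q_F = 0: 106 - 2q_F - (q_C + q_M) = 0.
Corvus's first-order condition: 90 - 2q_C - (q_F + q_M) = 0.
Meridian's first-order condition: 85 - 2q_M - (q_F + q_C) = 0.
Summing all 3 equations gives 281 − 4Q = 0, hence Q = 281/4.
Back-substituting: q_F = (106 − 281/4) = 143/4, q_C = (90 − 281/4) = 79/4, q_M = (85 − 281/4) = 59/4.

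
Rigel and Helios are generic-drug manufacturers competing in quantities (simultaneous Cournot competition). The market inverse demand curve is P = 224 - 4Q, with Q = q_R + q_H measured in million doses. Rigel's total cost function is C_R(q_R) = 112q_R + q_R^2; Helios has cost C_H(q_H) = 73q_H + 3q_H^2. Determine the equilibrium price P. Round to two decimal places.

158.65

Rigel's profit: π_R = (224 - 4Q)q_R - (112q_R + q_R²). Setting ∂π_R/∂q_R = 0: 112 - 10q_R - 4(q_H) = 0.
Helios's first-order condition: 151 - 14q_H - 4(q_R) = 0.
Rearranging gives the reaction functions q_R = (112 - 4q_H)/10 and q_H = (151 - 4q_R)/14.
Substituting one into the other gives q_R = 241/31 and q_H = 531/62.
Total output Q = 1013/62, so price P = 224 - 4·(1013/62) = 158.6452.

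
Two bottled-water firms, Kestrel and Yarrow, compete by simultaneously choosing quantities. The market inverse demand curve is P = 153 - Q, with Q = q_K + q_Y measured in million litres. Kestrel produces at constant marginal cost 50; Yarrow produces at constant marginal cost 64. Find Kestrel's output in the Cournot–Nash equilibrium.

Kestrel's profit: π_K = (153 - Q)q_K - (50q_K). Setting ∂π_K/∂q_K = 0: 103 - 2q_K - (q_Y) = 0.
Yarrow's first-order condition: 89 - 2q_Y - (q_K) = 0.
So q_K = (103 - q_Y)/2 and q_Y = (89 - q_K)/2.
Solving the pair: q_K = 39, q_Y = 25.

39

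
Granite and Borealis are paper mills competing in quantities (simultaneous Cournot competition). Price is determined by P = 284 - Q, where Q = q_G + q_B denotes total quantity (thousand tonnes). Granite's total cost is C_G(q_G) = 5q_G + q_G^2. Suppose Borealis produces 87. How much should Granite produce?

With the rival's output fixed at 87, Granite's profit is π_G = (284 - 87 - q_G)q_G - (5q_G + q_G²) = (197 - q_G)q_G - (5q_G + q_G²).
∂π_G/∂q_G = 192 - 4q_G = 0, so q_G = 48.

48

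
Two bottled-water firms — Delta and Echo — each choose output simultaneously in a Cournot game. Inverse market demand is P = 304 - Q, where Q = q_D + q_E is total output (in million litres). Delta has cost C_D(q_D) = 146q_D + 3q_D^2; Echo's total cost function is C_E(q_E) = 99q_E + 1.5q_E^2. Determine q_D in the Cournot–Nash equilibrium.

15

Delta's profit: π_D = (304 - Q)q_D - (146q_D + 3q_D²). Setting ∂π_D/∂q_D = 0: 158 - 8q_D - (q_E) = 0.
Echo's profit: π_E = (304 - Q)q_E - (99q_E + (3/2)q_E²). Setting ∂π_E/∂q_E = 0: 205 - 5q_E - (q_D) = 0.
Best responses: q_D = (158 - q_E)/8, q_E = (205 - q_D)/5.
Solving the pair: q_D = 15, q_E = 38.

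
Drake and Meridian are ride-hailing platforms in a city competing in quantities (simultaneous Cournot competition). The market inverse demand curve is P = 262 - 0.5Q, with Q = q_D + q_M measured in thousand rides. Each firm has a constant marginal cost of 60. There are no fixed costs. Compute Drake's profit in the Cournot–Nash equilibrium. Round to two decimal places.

9067.56

Each firm earns π_i = (262 - 0.5Q)q_i - 60q_i.
Setting ∂π_i/∂q_i = 0 with rivals' quantities fixed: 202 - q_i - (1/2)q_j = 0.
With identical firms every q_j equals q_i, so q_j = q_i and 202 = (3/2)q_i, giving q_i = 404/3.
Price P = 262 - (1/2)·(808/3) = 382/3.
Drake's profit: (382/3 - 60)·(404/3) = 9067.5556.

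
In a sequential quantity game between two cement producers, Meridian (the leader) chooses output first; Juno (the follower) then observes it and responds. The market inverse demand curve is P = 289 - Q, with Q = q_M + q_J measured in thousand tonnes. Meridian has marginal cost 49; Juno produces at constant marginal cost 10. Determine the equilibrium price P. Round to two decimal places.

Solve by backward induction. Given q_M, the follower Juno maximises π_J = (289 - q_M - q_J)q_J - 10q_J.
∂π_J/∂q_J = 279 - q_M - 2q_J = 0 gives the reaction function q_J = (279 - q_M)/2.
Meridian substitutes q_J(q_M) into its own profit: π_M = q_M(289 - q_M - (279 - q_M)/2) - 49q_M = (299/2 - (1/2)q_M)q_M - 49q_M.
Maximising: ∂π_M/∂q_M = 201/2 - q_M = 0, giving q_M = 201/2.
Then q_J = (279 - 201/2)/2 = 357/4.
Total output Q = 759/4, so price P = 289 - 759/4 = 397/4.

99.25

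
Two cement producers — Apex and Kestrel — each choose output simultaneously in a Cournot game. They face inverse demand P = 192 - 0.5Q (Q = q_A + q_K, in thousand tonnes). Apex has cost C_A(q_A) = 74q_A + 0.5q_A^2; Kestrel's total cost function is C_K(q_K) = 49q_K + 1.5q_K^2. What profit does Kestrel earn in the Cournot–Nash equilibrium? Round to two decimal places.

Apex's profit: π_A = (192 - 0.5Q)q_A - (74q_A + (1/2)q_A²). Setting ∂π_A/∂q_A = 0: 118 - 2q_A - (1/2)(q_K) = 0.
Kestrel's profit: π_K = (192 - 0.5Q)q_K - (49q_K + (3/2)q_K²). Setting ∂π_K/∂q_K = 0: 143 - 4q_K - (1/2)(q_A) = 0.
Best responses: q_A = (118 - (1/2)q_K)/2, q_K = (143 - (1/2)q_A)/4.
Substituting one into the other gives q_A = 1602/31 and q_K = 908/31.
Price P = 192 - (1/2)·80.9677 = 151.5161.
Kestrel's profit: 151.5161·(908/31) - 49·(908/31) - (3/2)(908/31)² = 1715.8460.

1715.85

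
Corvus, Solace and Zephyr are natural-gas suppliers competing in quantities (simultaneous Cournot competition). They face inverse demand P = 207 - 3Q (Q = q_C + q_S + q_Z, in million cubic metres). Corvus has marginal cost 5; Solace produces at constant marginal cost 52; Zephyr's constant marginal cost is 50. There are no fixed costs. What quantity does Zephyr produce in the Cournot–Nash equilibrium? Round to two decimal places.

9.50

Corvus's profit: π_C = (207 - 3Q)q_C - (5q_C). Setting ∂π_C/∂q_C = 0: 202 - 6q_C - 3(q_S + q_Z) = 0.
Solace's profit: π_S = (207 - 3Q)q_S - (52q_S). Setting ∂π_S/∂q_S = 0: 155 - 6q_S - 3(q_C + q_Z) = 0.
Zephyr's first-order condition: 157 - 6q_Z - 3(q_C + q_S) = 0.
Summing all 3 equations gives 514 − 12Q = 0, hence Q = 257/6.
Back-substituting: q_C = (202 − 257/2)/3 = 49/2, q_S = (155 − 257/2)/3 = 53/6, q_Z = (157 − 257/2)/3 = 19/2.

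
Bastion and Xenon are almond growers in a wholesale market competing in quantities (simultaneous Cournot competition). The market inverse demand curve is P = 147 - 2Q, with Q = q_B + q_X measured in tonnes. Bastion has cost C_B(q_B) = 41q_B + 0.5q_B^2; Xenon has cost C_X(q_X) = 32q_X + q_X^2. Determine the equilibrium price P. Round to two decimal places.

Bastion's profit: π_B = (147 - 2Q)q_B - (41q_B + (1/2)q_B²). Setting ∂π_B/∂q_B = 0: 106 - 5q_B - 2(q_X) = 0.
Xenon's profit: π_X = (147 - 2Q)q_X - (32q_X + q_X²). Setting ∂π_X/∂q_X = 0: 115 - 6q_X - 2(q_B) = 0.
Best responses: q_B = (106 - 2q_X)/5, q_X = (115 - 2q_B)/6.
Solving the pair: q_B = 203/13, q_X = 363/26.
Total output Q = 769/26, so price P = 147 - 2·(769/26) = 1142/13.

87.85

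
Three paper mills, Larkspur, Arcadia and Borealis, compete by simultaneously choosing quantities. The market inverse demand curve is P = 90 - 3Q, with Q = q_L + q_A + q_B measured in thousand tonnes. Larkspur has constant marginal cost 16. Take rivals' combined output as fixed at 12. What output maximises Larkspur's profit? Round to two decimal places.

With rivals' combined output fixed at 12, Larkspur's profit is π_L = (90 - 3·12 - 3q_L)q_L - (16q_L) = (54 - 3q_L)q_L - (16q_L).
∂π_L/∂q_L = 38 - 6q_L = 0, so q_L = 19/3.

6.33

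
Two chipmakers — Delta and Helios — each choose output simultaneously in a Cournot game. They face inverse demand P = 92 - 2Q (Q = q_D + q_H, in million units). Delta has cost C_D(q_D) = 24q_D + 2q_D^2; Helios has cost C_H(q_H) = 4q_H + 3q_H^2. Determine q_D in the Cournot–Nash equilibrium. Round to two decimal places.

Delta's profit: π_D = (92 - 2Q)q_D - (24q_D + 2q_D²). Setting ∂π_D/∂q_D = 0: 68 - 8q_D - 2(q_H) = 0.
Helios's first-order condition: 88 - 10q_H - 2(q_D) = 0.
So q_D = (68 - 2q_H)/8 and q_H = (88 - 2q_D)/10.
Solving the pair: q_D = 126/19, q_H = 142/19.

6.63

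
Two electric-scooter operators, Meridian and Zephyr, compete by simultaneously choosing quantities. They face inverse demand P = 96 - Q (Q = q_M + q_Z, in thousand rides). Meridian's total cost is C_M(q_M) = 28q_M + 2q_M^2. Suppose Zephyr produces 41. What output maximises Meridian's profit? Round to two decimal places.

4.50

With the rival's output fixed at 41, Meridian's profit is π_M = (96 - 41 - q_M)q_M - (28q_M + 2q_M²) = (55 - q_M)q_M - (28q_M + 2q_M²).
∂π_M/∂q_M = 27 - 6q_M = 0, so q_M = 9/2.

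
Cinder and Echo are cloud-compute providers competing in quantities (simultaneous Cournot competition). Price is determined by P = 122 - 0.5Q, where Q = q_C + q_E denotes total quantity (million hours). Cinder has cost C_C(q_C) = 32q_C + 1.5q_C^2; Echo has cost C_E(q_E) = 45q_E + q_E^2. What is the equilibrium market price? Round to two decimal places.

Cinder's profit: π_C = (122 - 0.5Q)q_C - (32q_C + (3/2)q_C²). Setting ∂π_C/∂q_C = 0: 90 - 4q_C - (1/2)(q_E) = 0.
Echo's profit: π_E = (122 - 0.5Q)q_E - (45q_E + q_E²). Setting ∂π_E/∂q_E = 0: 77 - 3q_E - (1/2)(q_C) = 0.
Best responses: q_C = (90 - (1/2)q_E)/4, q_E = (77 - (1/2)q_C)/3.
Substituting one into the other gives q_C = 926/47 and q_E = 1052/47.
Total output Q = 1978/47, so price P = 122 - (1/2)·(1978/47) = 100.9574.

100.96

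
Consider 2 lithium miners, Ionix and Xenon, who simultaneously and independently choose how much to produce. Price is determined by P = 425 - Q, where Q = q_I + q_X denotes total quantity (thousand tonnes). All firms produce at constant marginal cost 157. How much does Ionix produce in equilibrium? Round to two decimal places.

89.33

A representative firm's profit is π_i = q_i(425 - Q) - 157q_i.
First-order condition (treating rivals' output as given): 268 - 2q_i - q_j = 0.
By symmetry each firm produces the same amount; substituting q_j = q_i yields q_i = 268/3.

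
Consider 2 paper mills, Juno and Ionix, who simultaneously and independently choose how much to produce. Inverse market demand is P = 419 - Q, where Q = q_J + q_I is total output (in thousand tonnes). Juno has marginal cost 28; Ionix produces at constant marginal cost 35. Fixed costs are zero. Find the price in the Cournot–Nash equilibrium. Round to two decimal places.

Juno's profit: π_J = (419 - Q)q_J - (28q_J). Setting ∂π_J/∂q_J = 0: 391 - 2q_J - (q_I) = 0.
Ionix's profit: π_I = (419 - Q)q_I - (35q_I). Setting ∂π_I/∂q_I = 0: 384 - 2q_I - (q_J) = 0.
So q_J = (391 - q_I)/2 and q_I = (384 - q_J)/2.
Solving the pair: q_J = 398/3, q_I = 377/3.
Total output Q = 775/3, so price P = 419 - 775/3 = 482/3.

160.67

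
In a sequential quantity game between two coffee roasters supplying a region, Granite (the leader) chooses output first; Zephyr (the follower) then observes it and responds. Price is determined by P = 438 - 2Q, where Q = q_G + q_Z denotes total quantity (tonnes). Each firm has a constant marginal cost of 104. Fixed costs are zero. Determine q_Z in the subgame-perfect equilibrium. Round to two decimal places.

41.75

Solve by backward induction. Given q_G, the follower Zephyr maximises π_Z = (438 - 2q_G - 2q_Z)q_Z - 104q_Z.
∂π_Z/∂q_Z = 334 - 2q_G - 4q_Z = 0 gives the reaction function q_Z = (334 - 2q_G)/4.
The leader anticipates this reaction. Substituting into P = 438 - 2Q gives P = 271 - q_G, so π_G = (271 - q_G)q_G - 104q_G.
Leader FOC: 167 - 2q_G = 0, so q_G = 167/2.
Then q_Z = (334 - 2·(167/2))/4 = 167/4.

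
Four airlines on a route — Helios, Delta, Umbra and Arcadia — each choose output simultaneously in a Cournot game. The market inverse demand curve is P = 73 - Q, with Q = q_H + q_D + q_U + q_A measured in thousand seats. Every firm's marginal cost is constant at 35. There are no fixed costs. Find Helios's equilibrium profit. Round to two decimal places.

57.76

A representative firm's profit is π_i = q_i(73 - Q) - 35q_i.
Setting ∂π_i/∂q_i = 0 with rivals' quantities fixed: 38 - 2q_i - Σ_{j≠i} q_j = 0.
With identical firms every q_j equals q_i, so Σ_{j≠i} q_j = 3q_i and 38 = 5q_i, giving q_i = 38/5.
Price P = 73 - 152/5 = 213/5.
Helios's profit: (213/5 - 35)·(38/5) = 1444/25.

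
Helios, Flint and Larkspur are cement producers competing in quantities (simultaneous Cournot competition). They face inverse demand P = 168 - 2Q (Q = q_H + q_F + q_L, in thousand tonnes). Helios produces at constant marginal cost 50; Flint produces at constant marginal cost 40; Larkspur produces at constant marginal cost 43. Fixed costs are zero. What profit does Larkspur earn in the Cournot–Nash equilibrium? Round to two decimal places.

520.03

Helios's profit: π_H = (168 - 2Q)q_H - (50q_H). Setting ∂π_H/∂q_H = 0: 118 - 4q_H - 2(q_F + q_L) = 0.
Flint's first-order condition: 128 - 4q_F - 2(q_H + q_L) = 0.
Larkspur's profit: π_L = (168 - 2Q)q_L - (43q_L). Setting ∂π_L/∂q_L = 0: 125 - 4q_L - 2(q_H + q_F) = 0.
Summing all 3 equations gives 371 − 8Q = 0, hence Q = 371/8.
Back-substituting: q_H = (118 − 371/4)/2 = 101/8, q_F = (128 − 371/4)/2 = 141/8, q_L = (125 − 371/4)/2 = 129/8.
Price P = 168 - 2·(371/8) = 301/4.
Larkspur's profit: (301/4 - 43)·(129/8) = 520.0313.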